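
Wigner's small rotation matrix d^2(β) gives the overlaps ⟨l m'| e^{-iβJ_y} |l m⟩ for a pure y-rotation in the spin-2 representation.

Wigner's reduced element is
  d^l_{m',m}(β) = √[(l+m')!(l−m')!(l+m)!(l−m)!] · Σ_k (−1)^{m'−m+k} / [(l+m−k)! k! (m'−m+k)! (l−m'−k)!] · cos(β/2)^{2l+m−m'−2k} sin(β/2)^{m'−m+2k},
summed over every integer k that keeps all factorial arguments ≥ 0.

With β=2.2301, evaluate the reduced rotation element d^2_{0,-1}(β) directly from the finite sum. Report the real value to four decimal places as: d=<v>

d=0.5930

d^2_{0,-1}(β=2.2301) via Wigner's sum:
c=cos(2.2301/2)=0.440133, s=sin(2.2301/2)=0.897933; N=√[2·2·1·6]=4.898979
The bounds max(0,m−m')=0 and min(l+m,l−m')=1 give 2 terms
  k=0: (−1)^1·4.8990/(2)·0.4401^3·0.8979^1 = -0.187530
  k=1: (−1)^2·4.8990/(2)·0.4401^1·0.8979^3 = +0.780532
d^2_{0,-1}(2.2301) = -0.187530 +0.780532 = +0.593002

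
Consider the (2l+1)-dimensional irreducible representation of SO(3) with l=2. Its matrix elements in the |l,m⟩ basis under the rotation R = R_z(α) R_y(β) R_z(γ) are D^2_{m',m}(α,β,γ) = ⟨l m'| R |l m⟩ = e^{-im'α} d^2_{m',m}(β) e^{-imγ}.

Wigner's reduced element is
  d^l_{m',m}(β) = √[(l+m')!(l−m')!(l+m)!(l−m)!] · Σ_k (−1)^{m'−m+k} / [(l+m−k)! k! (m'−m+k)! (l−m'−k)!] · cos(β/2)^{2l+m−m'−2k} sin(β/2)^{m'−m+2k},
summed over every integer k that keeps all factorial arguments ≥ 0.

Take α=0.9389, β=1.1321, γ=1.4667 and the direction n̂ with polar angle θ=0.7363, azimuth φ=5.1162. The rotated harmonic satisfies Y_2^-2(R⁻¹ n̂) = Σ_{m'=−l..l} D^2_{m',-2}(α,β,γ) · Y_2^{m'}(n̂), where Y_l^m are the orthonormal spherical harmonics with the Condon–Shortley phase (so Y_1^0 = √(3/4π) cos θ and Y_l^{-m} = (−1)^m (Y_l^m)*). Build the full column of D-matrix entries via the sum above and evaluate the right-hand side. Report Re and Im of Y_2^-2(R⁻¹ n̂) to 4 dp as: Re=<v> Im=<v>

Re=-0.0504 Im=0.3830

Need the full column D^2_{m',-2} for m'=−2..2 at α=0.9389, β=1.1321, γ=1.4667.
cos(β/2)=0.844026, sin(β/2)=0.536302
d^2_{-2,-2}: single k=0 term ⇒ +0.507485;  D = +0.050064-0.505010i
d^2_{-1,-2}: single k=0 term ⇒ -0.644922;  D = +0.480275+0.430419i
d^2_{0,-2}: single k=0 term ⇒ +0.501888;  D = -0.491050+0.103736i
d^2_{1,-2}: single k=0 term ⇒ -0.260384;  D = +0.107054-0.237359i
d^2_{2,-2}: single k=0 term ⇒ +0.082725;  D = +0.040759+0.071987i
Y_2^{m'}(θ=0.7363,φ=5.1162) and Σ D·Y over m':
  (+0.0501-0.5050i)·(-0.1204+0.1259i)  (+0.4803+0.4304i)·(+0.1510+0.3535i)  (-0.4911+0.1037i)·(+0.2041+0.0000i)  (+0.1071-0.2374i)·(-0.1510+0.3535i)  (+0.0408+0.0720i)·(-0.1204-0.1259i)
Y_2^-2(R⁻¹ n̂) = -0.050384+0.382965i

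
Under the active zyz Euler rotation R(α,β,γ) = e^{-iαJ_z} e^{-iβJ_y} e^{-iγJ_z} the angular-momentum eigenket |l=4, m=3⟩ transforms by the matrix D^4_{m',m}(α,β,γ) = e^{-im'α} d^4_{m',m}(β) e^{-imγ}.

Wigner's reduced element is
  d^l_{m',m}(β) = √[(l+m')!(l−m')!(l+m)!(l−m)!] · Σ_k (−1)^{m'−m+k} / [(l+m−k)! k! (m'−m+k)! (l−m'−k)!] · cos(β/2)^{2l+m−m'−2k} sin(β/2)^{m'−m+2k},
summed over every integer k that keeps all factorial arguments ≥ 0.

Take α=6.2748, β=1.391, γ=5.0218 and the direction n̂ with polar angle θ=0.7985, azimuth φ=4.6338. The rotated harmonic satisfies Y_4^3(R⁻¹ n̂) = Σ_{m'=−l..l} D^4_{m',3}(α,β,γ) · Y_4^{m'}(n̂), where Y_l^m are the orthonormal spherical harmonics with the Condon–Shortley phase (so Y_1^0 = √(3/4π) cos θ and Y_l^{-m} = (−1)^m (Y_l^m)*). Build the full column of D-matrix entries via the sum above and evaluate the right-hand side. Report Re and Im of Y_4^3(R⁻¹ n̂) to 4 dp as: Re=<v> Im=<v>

Re=0.0930 Im=-0.0096

Need the full column D^4_{m',3} for m'=−4..4 at α=6.2748, β=1.391, γ=5.0218.
cos(β/2)=0.767733, sin(β/2)=0.640769
d^4_{-4,3}: single k=7 term ⇒ +0.096309;  D = -0.078994-0.055095i
d^4_{-3,3}: k∈[6..7] ⇒ +0.285581 -0.028419 = +0.257162;  D = -0.209685-0.148877i
d^4_{-2,3}: k∈[5..6] ⇒ +0.548688 -0.127405 = +0.421283;  D = -0.341449-0.246762i
d^4_{-1,3}: k∈[4..5] ⇒ +0.774761 -0.323819 = +0.450943;  D = -0.363261-0.267190i
d^4_{0,3}: k∈[3..4] ⇒ +0.830274 -0.578368 = +0.251906;  D = -0.201667-0.150955i
d^4_{1,3}: k∈[2..3] ⇒ +0.667324 -0.774761 = -0.107438;  D = +0.085468+0.065101i
d^4_{2,3}: k∈[1..2] ⇒ +0.376911 -0.787667 = -0.410756;  D = +0.324662+0.251625i
d^4_{3,3}: k∈[0..1] ⇒ +0.120693 -0.588524 = -0.467831;  D = +0.367357+0.289679i
d^4_{4,3}: single k=0 term ⇒ -0.284918;  D = +0.222241+0.178290i
Y_4^{m'}(θ=0.7985,φ=4.6338) and Σ D·Y over m':
  (-0.0790-0.0551i)·(+0.1108+0.0360i)  (-0.2097-0.1489i)·(+0.0750-0.3121i)  (-0.3414-0.2468i)·(-0.4083-0.0647i)  (-0.3633-0.2672i)·(-0.0076+0.0962i)  (-0.2017-0.1510i)·(-0.3501+0.0000i)  (+0.0855+0.0651i)·(+0.0076+0.0962i)  (+0.3247+0.2516i)·(-0.4083+0.0647i)  (+0.3674+0.2897i)·(-0.0750-0.3121i)  (+0.2222+0.1783i)·(+0.1108-0.0360i)
Y_4^3(R⁻¹ n̂) = +0.093019-0.009555i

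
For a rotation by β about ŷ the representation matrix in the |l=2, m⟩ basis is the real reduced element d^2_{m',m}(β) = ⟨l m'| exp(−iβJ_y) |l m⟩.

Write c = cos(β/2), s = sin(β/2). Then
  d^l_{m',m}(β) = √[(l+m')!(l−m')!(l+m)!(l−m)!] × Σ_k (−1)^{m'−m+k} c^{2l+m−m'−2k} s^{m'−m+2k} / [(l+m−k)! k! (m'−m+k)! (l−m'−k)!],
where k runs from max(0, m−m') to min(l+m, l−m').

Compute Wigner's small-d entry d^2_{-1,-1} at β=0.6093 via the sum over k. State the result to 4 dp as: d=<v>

d=0.5825

d^2_{-1,-1}(β=0.6093) via Wigner's sum:
Half-angle: c=0.953952, s=0.299959. N=√(1·6·1·6)=6.000000
k: max(0,(-1)−(-1))=0 … min(2+(-1),2−(-1))=1
  k=0: (−1)^0·6.0000/(6)·0.9540^4·0.3000^0 = +0.828144
  k=1: (−1)^1·6.0000/(2)·0.9540^2·0.3000^2 = -0.245640
d^2_{-1,-1}(0.6093) = +0.828144 -0.245640 = +0.582504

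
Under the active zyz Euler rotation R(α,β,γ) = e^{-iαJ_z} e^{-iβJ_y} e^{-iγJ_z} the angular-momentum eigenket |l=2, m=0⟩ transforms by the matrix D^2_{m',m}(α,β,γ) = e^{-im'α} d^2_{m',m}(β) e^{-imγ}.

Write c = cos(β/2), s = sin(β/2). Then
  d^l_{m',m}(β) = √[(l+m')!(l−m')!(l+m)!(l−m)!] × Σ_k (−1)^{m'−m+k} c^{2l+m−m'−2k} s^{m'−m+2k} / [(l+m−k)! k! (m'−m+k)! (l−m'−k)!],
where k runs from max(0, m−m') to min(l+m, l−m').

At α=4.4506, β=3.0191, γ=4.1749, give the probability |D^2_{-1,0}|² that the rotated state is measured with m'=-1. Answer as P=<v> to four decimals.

P=0.0221

Split into d^2_{-1,0}(β=3.0191) × two z-phases.
Half-angle: c=0.061208, s=0.998125. N=√(1·6·2·2)=4.898979
The bounds max(0,m−m')=1 and min(l+m,l−m')=2 give 2 terms
  k=1: (−1)^0·4.8990/(2)·0.0612^3·0.9981^1 = +0.000561
  k=2: (−1)^1·4.8990/(2)·0.0612^1·0.9981^3 = -0.149087
d^2_{-1,0}(3.0191) = +0.000561 -0.149087 = -0.148526
|D^2_{-1,0}|² = |d^2_{-1,0}(β)|² = (-0.148526)² = 0.022060 (the z-rotation phases have unit modulus)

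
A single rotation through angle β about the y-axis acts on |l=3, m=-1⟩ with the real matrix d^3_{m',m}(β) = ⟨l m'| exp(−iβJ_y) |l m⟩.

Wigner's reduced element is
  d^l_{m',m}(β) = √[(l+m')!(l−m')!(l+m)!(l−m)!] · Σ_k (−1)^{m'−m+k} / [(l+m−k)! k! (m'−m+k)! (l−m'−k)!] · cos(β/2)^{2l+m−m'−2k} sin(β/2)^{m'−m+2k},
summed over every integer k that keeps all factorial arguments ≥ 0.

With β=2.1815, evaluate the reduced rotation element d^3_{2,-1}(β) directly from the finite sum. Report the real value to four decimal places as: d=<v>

d=0.3670

d^3_{2,-1}(β=2.1815) via Wigner's sum:
Half-angle: c=0.461820, s=0.886974. N=√(120·1·2·24)=75.894664
k∈{0,1} keeps every argument non-negative
  k=0: (−1)^3·75.8947/(12)·0.4618^3·0.8870^3 = -0.434691
  k=1: (−1)^4·75.8947/(24)·0.4618^1·0.8870^5 = +0.801727
d^3_{2,-1}(2.1815) = -0.434691 +0.801727 = +0.367035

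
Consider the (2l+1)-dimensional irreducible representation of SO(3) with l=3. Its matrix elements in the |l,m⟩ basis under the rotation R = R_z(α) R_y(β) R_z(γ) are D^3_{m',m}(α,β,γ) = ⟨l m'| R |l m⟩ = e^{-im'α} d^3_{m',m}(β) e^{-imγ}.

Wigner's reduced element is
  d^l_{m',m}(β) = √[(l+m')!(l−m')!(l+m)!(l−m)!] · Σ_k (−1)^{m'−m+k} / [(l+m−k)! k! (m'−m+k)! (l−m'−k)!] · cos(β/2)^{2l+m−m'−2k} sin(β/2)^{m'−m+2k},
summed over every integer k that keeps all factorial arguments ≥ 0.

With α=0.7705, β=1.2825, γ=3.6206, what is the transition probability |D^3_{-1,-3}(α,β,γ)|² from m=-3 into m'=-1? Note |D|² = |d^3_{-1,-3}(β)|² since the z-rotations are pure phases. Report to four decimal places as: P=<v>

P=0.3266

D^3_{-1,-3}(0.7705,1.2825,3.6206) = e^{-i·-1·0.7705}·d^3_{-1,-3}(1.2825)·e^{-i·-3·3.6206}. Compute d first:
c=cos(1.2825/2)=0.801349, s=sin(1.2825/2)=0.598198; N=√[2·24·1·720]=185.903201
k∈{0} keeps every argument non-negative
  k=0: (−1)^2·185.9032/(48)·0.8013^4·0.5982^2 = +0.571506
d^3_{-1,-3}(1.2825) = +0.571506
|D^3_{-1,-3}|² = |d^3_{-1,-3}(β)|² = (+0.571506)² = 0.326619 (the z-rotation phases have unit modulus)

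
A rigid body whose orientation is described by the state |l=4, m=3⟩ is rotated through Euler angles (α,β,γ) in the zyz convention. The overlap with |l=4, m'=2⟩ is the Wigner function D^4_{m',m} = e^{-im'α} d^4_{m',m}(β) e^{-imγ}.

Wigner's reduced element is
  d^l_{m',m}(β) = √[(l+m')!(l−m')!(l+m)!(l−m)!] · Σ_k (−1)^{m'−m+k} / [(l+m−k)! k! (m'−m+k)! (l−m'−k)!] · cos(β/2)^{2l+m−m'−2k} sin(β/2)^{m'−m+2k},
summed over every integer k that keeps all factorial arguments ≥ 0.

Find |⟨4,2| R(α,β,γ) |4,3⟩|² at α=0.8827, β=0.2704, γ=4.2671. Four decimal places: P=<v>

Split into d^4_{2,3}(β=0.2704) × two z-phases.
Half-angle: c=0.990874, s=0.134788. N=√(720·2·5040·1)=2693.993318
k∈{1,2} keeps every argument non-negative
  k=1: (−1)^0·2693.9933/(720)·0.9909^7·0.1348^1 = +0.472985
  k=2: (−1)^1·2693.9933/(240)·0.9909^5·0.1348^3 = -0.026256
d^4_{2,3}(0.2704) = +0.472985 -0.026256 = +0.446728
|D^4_{2,3}|² = |d^4_{2,3}(β)|² = (+0.446728)² = 0.199566 (the z-rotation phases have unit modulus)

P=0.1996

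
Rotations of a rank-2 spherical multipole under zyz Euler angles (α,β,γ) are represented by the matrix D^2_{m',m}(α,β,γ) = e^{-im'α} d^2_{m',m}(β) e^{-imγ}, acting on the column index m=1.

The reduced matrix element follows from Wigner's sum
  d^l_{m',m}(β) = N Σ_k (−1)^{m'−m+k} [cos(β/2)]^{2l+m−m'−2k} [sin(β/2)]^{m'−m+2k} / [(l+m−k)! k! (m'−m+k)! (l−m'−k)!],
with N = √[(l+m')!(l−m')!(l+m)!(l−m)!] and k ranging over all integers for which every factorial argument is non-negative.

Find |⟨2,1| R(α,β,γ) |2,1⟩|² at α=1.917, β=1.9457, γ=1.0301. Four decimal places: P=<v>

Split into d^2_{1,1}(β=1.9457) × two z-phases.
Half-angle: c=0.562946, s=0.826493. N=√(6·1·6·1)=6.000000
The bounds max(0,m−m')=0 and min(l+m,l−m')=1 give 2 terms
  k=0: (−1)^0·6.0000/(6)·0.5629^4·0.8265^0 = +0.100431
  k=1: (−1)^1·6.0000/(2)·0.5629^2·0.8265^2 = -0.649433
d^2_{1,1}(1.9457) = +0.100431 -0.649433 = -0.549002
|D^2_{1,1}|² = |d^2_{1,1}(β)|² = (-0.549002)² = 0.301403 (the z-rotation phases have unit modulus)

P=0.3014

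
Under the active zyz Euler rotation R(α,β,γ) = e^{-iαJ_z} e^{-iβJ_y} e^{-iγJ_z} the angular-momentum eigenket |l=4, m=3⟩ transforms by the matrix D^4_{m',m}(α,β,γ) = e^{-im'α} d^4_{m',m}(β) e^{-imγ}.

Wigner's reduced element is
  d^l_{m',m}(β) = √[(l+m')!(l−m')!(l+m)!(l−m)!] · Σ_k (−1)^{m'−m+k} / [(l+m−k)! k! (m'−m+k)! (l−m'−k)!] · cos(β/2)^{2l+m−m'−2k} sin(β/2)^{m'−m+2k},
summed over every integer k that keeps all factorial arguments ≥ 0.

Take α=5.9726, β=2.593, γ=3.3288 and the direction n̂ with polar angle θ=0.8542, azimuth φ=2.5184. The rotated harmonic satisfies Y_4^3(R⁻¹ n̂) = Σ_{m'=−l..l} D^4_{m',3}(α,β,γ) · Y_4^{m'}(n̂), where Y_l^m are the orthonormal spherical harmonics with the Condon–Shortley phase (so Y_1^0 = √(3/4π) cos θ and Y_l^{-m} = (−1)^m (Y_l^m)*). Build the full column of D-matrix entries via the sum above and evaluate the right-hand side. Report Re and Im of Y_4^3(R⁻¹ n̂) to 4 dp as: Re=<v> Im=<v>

Re=-0.0001 Im=-0.0526

Need the full column D^4_{m',3} for m'=−4..4 at α=5.9726, β=2.593, γ=3.3288.
cos(β/2)=0.270870, sin(β/2)=0.962616
d^4_{-4,3}: single k=7 term ⇒ +0.586782;  D = +0.135582+0.570904i
d^4_{-3,3}: k∈[6..7] ⇒ +0.408637 -0.737267 = -0.328630;  D = +0.025417-0.327646i
d^4_{-2,3}: k∈[5..6] ⇒ +0.184388 -0.776240 = -0.591852;  D = +0.223922-0.547858i
d^4_{-1,3}: k∈[4..5] ⇒ +0.061147 -0.463350 = -0.402204;  D = +0.258672-0.307988i
d^4_{0,3}: k∈[3..4] ⇒ +0.015390 -0.194362 = -0.178972;  D = +0.151481-0.095313i
d^4_{1,3}: k∈[2..3] ⇒ +0.002905 -0.061147 = -0.058242;  D = +0.056416-0.014468i
d^4_{2,3}: k∈[1..2] ⇒ +0.000385 -0.014600 = -0.014214;  D = +0.014189+0.000846i
d^4_{3,3}: k∈[0..1] ⇒ +0.000029 -0.002562 = -0.002533;  D = +0.002361+0.000916i
d^4_{4,3}: single k=0 term ⇒ -0.000291;  D = +0.000226+0.000183i
Y_4^{m'}(θ=0.8542,φ=2.5184) and Σ D·Y over m':
  (+0.1356+0.5709i)·(-0.1140+0.0864i)  (+0.0254-0.3276i)·(+0.1038-0.3369i)  (+0.2239-0.5479i)·(+0.1225+0.3642i)  (+0.2587-0.3080i)·(-0.0038-0.0027i)  (+0.1515-0.0953i)·(-0.3627+0.0000i)  (+0.0564-0.0145i)·(+0.0038-0.0027i)  (+0.0142+0.0008i)·(+0.1225-0.3642i)  (+0.0024+0.0009i)·(-0.1038-0.3369i)  (+0.0002+0.0002i)·(-0.1140-0.0864i)
Y_4^3(R⁻¹ n̂) = -0.000096-0.052639i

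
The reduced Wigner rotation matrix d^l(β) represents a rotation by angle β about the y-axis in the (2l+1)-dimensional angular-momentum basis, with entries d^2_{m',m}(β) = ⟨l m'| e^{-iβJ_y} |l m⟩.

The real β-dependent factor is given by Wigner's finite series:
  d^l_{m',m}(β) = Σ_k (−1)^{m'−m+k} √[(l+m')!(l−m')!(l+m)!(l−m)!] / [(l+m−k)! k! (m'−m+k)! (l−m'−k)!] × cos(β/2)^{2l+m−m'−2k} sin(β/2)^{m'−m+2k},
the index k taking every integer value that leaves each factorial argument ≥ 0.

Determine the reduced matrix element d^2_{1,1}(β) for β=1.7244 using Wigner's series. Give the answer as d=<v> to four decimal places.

d=-0.5531

d^2_{1,1}(β=1.7244) via Wigner's sum:
Half-angle: c=0.650769, s=0.759276. N=√(6·1·6·1)=6.000000
k: max(0,(1)−(1))=0 … min(2+(1),2−(1))=1
  k=0: (−1)^0·6.0000/(6)·0.6508^4·0.7593^0 = +0.179352
  k=1: (−1)^1·6.0000/(2)·0.6508^2·0.7593^2 = -0.732443
d^2_{1,1}(1.7244) = +0.179352 -0.732443 = -0.553091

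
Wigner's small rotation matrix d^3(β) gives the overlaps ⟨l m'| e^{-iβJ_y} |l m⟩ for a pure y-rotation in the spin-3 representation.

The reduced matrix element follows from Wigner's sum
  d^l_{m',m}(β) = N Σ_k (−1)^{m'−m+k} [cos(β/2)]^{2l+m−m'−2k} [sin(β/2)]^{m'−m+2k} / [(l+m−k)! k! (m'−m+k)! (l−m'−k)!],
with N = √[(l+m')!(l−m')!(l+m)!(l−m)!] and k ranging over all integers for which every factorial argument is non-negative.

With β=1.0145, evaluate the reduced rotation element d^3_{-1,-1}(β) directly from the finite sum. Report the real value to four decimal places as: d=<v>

d^3_{-1,-1}(β=1.0145) via Wigner's sum:
c=cos(1.0145/2)=0.874084, s=sin(1.0145/2)=0.485775; N=√[2·24·2·24]=48.000000
k∈{0,1,2} keeps every argument non-negative
  k=0: (−1)^0·48.0000/(48)·0.8741^6·0.4858^0 = +0.445983
  k=1: (−1)^1·48.0000/(6)·0.8741^4·0.4858^2 = -1.101978
  k=2: (−1)^2·48.0000/(8)·0.8741^2·0.4858^4 = +0.255270
d^3_{-1,-1}(1.0145) = +0.445983 -1.101978 +0.255270 = -0.400726

d=-0.4007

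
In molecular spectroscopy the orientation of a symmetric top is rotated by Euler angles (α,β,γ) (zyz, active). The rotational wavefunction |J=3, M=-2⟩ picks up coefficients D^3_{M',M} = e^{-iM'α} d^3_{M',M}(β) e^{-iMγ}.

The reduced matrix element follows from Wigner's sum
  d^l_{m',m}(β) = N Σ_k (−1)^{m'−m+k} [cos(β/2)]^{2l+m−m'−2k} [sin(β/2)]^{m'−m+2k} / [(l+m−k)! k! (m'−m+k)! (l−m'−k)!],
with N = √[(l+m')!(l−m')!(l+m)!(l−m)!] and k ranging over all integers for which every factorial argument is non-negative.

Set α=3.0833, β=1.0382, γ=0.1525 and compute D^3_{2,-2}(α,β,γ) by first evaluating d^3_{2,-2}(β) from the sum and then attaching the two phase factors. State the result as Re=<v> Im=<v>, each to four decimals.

D^3_{2,-2}(3.0833,1.0382,0.1525) = e^{-i·2·3.0833}·d^3_{2,-2}(1.0382)·e^{-i·-2·0.1525}. Compute d first:
Half-angle: c=0.868266, s=0.496099. N=√(120·1·1·120)=120.000000
Admissible k: 0..1 (factorial args all ≥0)
  k=0: (−1)^4·120.0000/(24)·0.8683^2·0.4961^4 = +0.228322
  k=1: (−1)^5·120.0000/(120)·0.8683^0·0.4961^6 = -0.014908
d^3_{2,-2}(1.0382) = +0.228322 -0.014908 = +0.213415
Attach z-rotation phases: D = e^{-i(2)(3.0833)}·(+0.213415)·e^{-i(-2)(0.1525)} = +0.194729+0.087331i

Re=0.1947 Im=0.0873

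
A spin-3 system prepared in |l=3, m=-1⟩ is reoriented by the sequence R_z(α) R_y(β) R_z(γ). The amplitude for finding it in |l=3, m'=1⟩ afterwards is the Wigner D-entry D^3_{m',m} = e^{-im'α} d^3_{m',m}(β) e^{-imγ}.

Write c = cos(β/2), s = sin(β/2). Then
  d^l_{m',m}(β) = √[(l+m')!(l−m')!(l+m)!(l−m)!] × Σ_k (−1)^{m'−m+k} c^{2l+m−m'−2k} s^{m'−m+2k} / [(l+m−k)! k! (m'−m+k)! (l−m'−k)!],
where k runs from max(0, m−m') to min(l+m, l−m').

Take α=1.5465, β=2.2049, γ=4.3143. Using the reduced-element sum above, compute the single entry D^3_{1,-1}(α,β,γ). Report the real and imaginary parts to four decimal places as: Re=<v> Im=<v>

D^3_{1,-1}(1.5465,2.2049,4.3143) = e^{-i·1·1.5465}·d^3_{1,-1}(2.2049)·e^{-i·-1·4.3143}. Compute d first:
With c≡cos(β/2)=0.451411 and s≡sin(β/2)=0.892316, N=[24·2·2·24]^{1/2}=48.000000
The bounds max(0,m−m')=0 and min(l+m,l−m')=2 give 3 terms
  k=0: (−1)^2·48.0000/(8)·0.4514^4·0.8923^2 = +0.198371
  k=1: (−1)^3·48.0000/(6)·0.4514^2·0.8923^4 = -1.033498
  k=2: (−1)^4·48.0000/(48)·0.4514^0·0.8923^6 = +0.504792
d^3_{1,-1}(2.2049) = +0.198371 -1.033498 +0.504792 = -0.330335
Phases: e^{-i·(1)·1.5465}=+0.024294-0.999705i, e^{-i·(-1)·4.3143}=-0.387657-0.921803i ⇒ D=+0.307525-0.120622i

Re=0.3075 Im=-0.1206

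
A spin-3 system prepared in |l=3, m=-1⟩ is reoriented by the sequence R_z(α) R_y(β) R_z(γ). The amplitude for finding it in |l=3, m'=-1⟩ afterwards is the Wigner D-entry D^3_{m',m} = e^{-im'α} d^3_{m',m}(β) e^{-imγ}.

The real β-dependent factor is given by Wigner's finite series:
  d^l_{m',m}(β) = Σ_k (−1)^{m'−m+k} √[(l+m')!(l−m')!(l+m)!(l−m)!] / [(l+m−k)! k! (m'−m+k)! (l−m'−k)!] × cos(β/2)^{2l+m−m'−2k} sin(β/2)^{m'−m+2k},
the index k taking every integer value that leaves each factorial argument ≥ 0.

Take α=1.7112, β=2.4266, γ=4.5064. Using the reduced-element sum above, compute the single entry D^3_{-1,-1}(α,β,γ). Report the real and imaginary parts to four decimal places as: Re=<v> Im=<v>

Split into d^3_{-1,-1}(β=2.4266) × two z-phases.
c=cos(2.4266/2)=0.349930, s=sin(2.4266/2)=0.936776; N=√[2·24·2·24]=48.000000
k∈{0,1,2} keeps every argument non-negative
  k=0: (−1)^0·48.0000/(48)·0.3499^6·0.9368^0 = +0.001836
  k=1: (−1)^1·48.0000/(6)·0.3499^4·0.9368^2 = -0.105265
  k=2: (−1)^2·48.0000/(8)·0.3499^2·0.9368^4 = +0.565791
d^3_{-1,-1}(2.4266) = +0.001836 -0.105265 +0.565791 = +0.462362
Phases: e^{-i·(-1)·1.7112}=-0.139943+0.990160i, e^{-i·(-1)·4.5064}=-0.204535-0.978859i ⇒ D=+0.461368-0.030302i

Re=0.4614 Im=-0.0303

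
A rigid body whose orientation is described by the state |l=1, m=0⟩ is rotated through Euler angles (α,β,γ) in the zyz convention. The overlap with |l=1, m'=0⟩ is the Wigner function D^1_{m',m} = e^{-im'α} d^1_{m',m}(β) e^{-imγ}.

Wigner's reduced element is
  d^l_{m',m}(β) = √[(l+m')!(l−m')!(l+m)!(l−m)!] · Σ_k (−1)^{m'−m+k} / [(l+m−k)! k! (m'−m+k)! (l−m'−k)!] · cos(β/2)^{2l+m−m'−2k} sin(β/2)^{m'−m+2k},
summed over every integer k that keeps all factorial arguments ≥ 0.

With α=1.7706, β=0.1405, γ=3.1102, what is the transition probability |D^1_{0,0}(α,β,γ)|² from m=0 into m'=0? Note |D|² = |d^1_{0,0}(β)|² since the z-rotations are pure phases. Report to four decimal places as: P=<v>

P=0.9804

Split into d^1_{0,0}(β=0.1405) × two z-phases.
With c≡cos(β/2)=0.997533 and s≡sin(β/2)=0.070192, N=[1·1·1·1]^{1/2}=1.000000
k∈{0,1} keeps every argument non-negative
  k=0: (−1)^0·1.0000/(1)·0.9975^2·0.0702^0 = +0.995073
  k=1: (−1)^1·1.0000/(1)·0.9975^0·0.0702^2 = -0.004927
d^1_{0,0}(0.1405) = +0.995073 -0.004927 = +0.990146
|D^1_{0,0}|² = |d^1_{0,0}(β)|² = (+0.990146)² = 0.980389 (the z-rotation phases have unit modulus)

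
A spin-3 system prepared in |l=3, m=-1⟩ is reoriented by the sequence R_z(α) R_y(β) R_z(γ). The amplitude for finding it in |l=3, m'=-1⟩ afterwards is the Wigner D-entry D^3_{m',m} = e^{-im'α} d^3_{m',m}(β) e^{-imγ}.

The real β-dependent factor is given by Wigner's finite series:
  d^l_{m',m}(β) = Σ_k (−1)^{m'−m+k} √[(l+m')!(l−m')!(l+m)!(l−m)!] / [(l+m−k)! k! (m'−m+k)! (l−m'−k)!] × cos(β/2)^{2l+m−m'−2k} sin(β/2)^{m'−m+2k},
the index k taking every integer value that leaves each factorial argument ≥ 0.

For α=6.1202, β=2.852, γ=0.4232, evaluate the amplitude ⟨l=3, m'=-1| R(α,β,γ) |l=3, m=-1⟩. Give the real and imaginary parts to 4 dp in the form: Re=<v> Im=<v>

Re=0.1125 Im=0.0299

First d^3_{-1,-1}(β=2.852), then the phase factors e^{-i(-1)α} and e^{-i(-1)γ}:
Half-angle: c=0.144291, s=0.989535. N=√(2·24·2·24)=48.000000
The bounds max(0,m−m')=0 and min(l+m,l−m')=2 give 3 terms
  k=0: (−1)^0·48.0000/(48)·0.1443^6·0.9895^0 = +0.000009
  k=1: (−1)^1·48.0000/(6)·0.1443^4·0.9895^2 = -0.003396
  k=2: (−1)^2·48.0000/(8)·0.1443^2·0.9895^4 = +0.119772
d^3_{-1,-1}(2.852) = +0.000009 -0.003396 +0.119772 = +0.116385
Phases: e^{-i·(-1)·6.1202}=+0.986747-0.162265i, e^{-i·(-1)·0.4232}=+0.911779+0.410680i ⇒ D=+0.112467+0.029945i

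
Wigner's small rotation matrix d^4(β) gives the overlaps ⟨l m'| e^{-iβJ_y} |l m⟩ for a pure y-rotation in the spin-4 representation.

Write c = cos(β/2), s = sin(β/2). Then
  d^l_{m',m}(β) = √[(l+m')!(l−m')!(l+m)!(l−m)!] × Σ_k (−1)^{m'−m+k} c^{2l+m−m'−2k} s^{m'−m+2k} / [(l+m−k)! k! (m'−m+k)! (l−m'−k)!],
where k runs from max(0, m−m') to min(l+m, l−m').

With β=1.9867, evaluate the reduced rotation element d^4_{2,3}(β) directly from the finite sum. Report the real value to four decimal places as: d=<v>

d=-0.2748

d^4_{2,3}(β=1.9867) via Wigner's sum:
c=cos(1.9867/2)=0.545886, s=sin(1.9867/2)=0.837859; N=√[720·2·5040·1]=2693.993318
k: max(0,(3)−(2))=1 … min(4+(3),4−(2))=2
  k=1: (−1)^0·2693.9933/(720)·0.5459^7·0.8379^1 = +0.045284
  k=2: (−1)^1·2693.9933/(240)·0.5459^5·0.8379^3 = -0.320043
d^4_{2,3}(1.9867) = +0.045284 -0.320043 = -0.274759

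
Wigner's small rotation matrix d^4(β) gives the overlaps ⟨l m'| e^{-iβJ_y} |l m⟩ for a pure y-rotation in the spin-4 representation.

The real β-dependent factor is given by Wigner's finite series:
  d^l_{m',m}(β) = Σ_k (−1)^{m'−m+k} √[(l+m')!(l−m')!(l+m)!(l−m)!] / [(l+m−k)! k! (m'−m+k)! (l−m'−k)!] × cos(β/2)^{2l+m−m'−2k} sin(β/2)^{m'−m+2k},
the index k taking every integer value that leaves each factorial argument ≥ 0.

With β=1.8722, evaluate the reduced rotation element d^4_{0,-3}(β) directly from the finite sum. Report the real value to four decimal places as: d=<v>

d=0.3823

d^4_{0,-3}(β=1.8722) via Wigner's sum:
Half-angle: c=0.592933, s=0.805252. N=√(24·24·1·5040)=1703.830978
k: max(0,(-3)−(0))=0 … min(4+(-3),4−(0))=1
  k=0: (−1)^3·1703.8310/(144)·0.5929^5·0.8053^3 = -0.452780
  k=1: (−1)^4·1703.8310/(144)·0.5929^3·0.8053^5 = +0.835102
d^4_{0,-3}(1.8722) = -0.452780 +0.835102 = +0.382322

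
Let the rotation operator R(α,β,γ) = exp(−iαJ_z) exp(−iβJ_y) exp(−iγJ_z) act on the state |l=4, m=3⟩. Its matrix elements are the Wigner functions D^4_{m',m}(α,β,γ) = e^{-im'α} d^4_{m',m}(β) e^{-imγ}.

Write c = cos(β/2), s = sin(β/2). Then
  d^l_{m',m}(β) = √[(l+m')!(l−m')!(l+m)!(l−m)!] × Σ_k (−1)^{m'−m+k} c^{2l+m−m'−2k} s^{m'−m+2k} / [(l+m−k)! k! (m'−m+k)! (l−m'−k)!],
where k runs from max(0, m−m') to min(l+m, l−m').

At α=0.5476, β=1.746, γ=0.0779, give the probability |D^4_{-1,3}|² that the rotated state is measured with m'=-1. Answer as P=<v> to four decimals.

P=0.0130

Split into d^4_{-1,3}(β=1.746) × two z-phases.
c=cos(1.746/2)=0.642531, s=sin(1.746/2)=0.766260; N=√[6·120·5040·1]=1904.940944
Admissible k: 4..5 (factorial args all ≥0)
  k=4: (−1)^0·1904.9409/(144)·0.6425^4·0.7663^4 = +0.777319
  k=5: (−1)^1·1904.9409/(240)·0.6425^2·0.7663^6 = -0.663307
d^4_{-1,3}(1.746) = +0.777319 -0.663307 = +0.114011
|D^4_{-1,3}|² = |d^4_{-1,3}(β)|² = (+0.114011)² = 0.012999 (the z-rotation phases have unit modulus)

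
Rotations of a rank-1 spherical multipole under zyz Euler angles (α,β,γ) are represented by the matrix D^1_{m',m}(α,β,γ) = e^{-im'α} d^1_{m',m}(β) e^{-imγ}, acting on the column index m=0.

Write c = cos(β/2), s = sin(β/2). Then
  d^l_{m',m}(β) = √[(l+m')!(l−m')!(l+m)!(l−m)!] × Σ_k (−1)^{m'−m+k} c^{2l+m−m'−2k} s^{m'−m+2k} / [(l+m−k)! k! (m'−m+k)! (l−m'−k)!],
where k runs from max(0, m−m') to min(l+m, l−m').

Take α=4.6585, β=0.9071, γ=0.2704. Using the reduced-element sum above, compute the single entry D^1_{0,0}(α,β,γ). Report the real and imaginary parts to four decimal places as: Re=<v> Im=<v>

D^1_{0,0}(4.6585,0.9071,0.2704) = e^{-i·0·4.6585}·d^1_{0,0}(0.9071)·e^{-i·0·0.2704}. Compute d first:
With c≡cos(β/2)=0.898897 and s≡sin(β/2)=0.438159, N=[1·1·1·1]^{1/2}=1.000000
The bounds max(0,m−m')=0 and min(l+m,l−m')=1 give 2 terms
  k=0: (−1)^0·1.0000/(1)·0.8989^2·0.4382^0 = +0.808016
  k=1: (−1)^1·1.0000/(1)·0.8989^0·0.4382^2 = -0.191984
d^1_{0,0}(0.9071) = +0.808016 -0.191984 = +0.616033
Attach z-rotation phases: D = e^{-i(0)(4.6585)}·(+0.616033)·e^{-i(0)(0.2704)} = +0.616033+0.000000i

Re=0.6160 Im=0.0000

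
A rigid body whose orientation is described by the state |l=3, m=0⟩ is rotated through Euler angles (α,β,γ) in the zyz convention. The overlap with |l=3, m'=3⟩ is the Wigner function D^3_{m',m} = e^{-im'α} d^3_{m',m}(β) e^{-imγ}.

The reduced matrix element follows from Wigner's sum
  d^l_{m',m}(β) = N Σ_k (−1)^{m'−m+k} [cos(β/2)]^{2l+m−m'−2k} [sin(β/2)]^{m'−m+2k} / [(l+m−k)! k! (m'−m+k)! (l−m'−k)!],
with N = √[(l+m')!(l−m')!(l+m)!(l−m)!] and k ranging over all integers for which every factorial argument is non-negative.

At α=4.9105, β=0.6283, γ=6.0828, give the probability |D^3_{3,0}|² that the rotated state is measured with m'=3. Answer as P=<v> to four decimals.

P=0.0129

Split into d^3_{3,0}(β=0.6283) × two z-phases.
Half-angle: c=0.951059, s=0.309008. N=√(720·1·6·6)=160.996894
k: max(0,(0)−(3))=0 … min(3+(0),3−(3))=0
  k=0: (−1)^3·160.9969/(36)·0.9511^3·0.3090^3 = -0.113514
d^3_{3,0}(0.6283) = -0.113514
|D^3_{3,0}|² = |d^3_{3,0}(β)|² = (-0.113514)² = 0.012885 (the z-rotation phases have unit modulus)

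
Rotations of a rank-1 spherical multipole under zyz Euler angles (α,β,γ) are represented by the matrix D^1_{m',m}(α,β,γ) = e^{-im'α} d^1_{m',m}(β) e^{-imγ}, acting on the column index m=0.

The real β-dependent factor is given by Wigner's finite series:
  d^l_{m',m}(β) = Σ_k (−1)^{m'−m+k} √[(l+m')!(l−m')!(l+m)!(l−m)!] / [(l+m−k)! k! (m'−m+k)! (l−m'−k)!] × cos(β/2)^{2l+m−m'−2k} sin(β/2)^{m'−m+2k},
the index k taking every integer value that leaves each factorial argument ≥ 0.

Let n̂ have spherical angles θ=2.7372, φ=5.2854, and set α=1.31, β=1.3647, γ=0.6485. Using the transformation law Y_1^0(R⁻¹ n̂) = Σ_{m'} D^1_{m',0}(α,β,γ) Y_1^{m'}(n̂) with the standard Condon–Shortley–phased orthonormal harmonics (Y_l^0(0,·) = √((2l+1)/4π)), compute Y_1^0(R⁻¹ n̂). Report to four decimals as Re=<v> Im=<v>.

Re=-0.2184 Im=0.0000

Need the full column D^1_{m',0} for m'=−1..1 at α=1.31, β=1.3647, γ=0.6485.
cos(β/2)=0.776093, sin(β/2)=0.630619
d^1_{-1,0}: single k=1 term ⇒ +0.692142;  D = +0.178469+0.668738i
d^1_{0,0}: k∈[0..1] ⇒ +0.602320 -0.397680 = +0.204640;  D = +0.204640+0.000000i
d^1_{1,0}: single k=0 term ⇒ -0.692142;  D = -0.178469+0.668738i
Y_1^{m'}(θ=2.7372,φ=5.2854) and Σ D·Y over m':
  (+0.1785+0.6687i)·(+0.0737+0.1142i)  (+0.2046+0.0000i)·(-0.4492+0.0000i)  (-0.1785+0.6687i)·(-0.0737+0.1142i)
Y_1^0(R⁻¹ n̂) = -0.218390+0.000000i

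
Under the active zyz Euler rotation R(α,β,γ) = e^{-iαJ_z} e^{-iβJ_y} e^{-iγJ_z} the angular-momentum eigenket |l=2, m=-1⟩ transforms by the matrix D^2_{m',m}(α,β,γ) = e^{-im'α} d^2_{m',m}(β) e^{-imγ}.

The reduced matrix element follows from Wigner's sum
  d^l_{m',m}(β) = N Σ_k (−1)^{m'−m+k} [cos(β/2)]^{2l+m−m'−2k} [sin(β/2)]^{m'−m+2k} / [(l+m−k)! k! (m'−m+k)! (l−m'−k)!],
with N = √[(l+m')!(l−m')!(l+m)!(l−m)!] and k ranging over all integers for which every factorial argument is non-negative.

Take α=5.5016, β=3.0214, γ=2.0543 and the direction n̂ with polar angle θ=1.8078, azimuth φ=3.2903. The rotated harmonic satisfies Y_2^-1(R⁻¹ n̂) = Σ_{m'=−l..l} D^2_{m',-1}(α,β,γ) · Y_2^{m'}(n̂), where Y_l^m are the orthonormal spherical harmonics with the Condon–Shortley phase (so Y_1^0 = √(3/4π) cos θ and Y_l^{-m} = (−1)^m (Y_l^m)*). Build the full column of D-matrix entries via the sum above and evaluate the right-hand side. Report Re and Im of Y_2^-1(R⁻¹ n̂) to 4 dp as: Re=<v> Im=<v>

Need the full column D^2_{m',-1} for m'=−2..2 at α=5.5016, β=3.0214, γ=2.0543.
cos(β/2)=0.060060, sin(β/2)=0.998195
d^2_{-2,-1}: single k=1 term ⇒ +0.000433;  D = +0.000381+0.000204i
d^2_{-1,-1}: k∈[0..1] ⇒ +0.000013 -0.010783 = -0.010770;  D = -0.003163-0.010295i
d^2_{0,-1}: k∈[0..1] ⇒ -0.000530 +0.146321 = +0.145792;  D = -0.067776+0.129080i
d^2_{1,-1}: k∈[0..1] ⇒ +0.010783 -0.992799 = -0.982016;  D = +0.936484-0.295555i
d^2_{2,-1}: single k=0 term ⇒ -0.119471;  D = +0.106197+0.054732i
Y_2^{m'}(θ=1.8078,φ=3.2903) and Σ D·Y over m':
  (+0.0004+0.0002i)·(+0.3490-0.1070i)  (-0.0032-0.0103i)·(+0.1744-0.0261i)  (-0.0678+0.1291i)·(-0.2632+0.0000i)  (+0.9365-0.2956i)·(-0.1744-0.0261i)  (+0.1062+0.0547i)·(+0.3490+0.1070i)
Y_2^-1(R⁻¹ n̂) = -0.122637+0.021870i

Re=-0.1226 Im=0.0219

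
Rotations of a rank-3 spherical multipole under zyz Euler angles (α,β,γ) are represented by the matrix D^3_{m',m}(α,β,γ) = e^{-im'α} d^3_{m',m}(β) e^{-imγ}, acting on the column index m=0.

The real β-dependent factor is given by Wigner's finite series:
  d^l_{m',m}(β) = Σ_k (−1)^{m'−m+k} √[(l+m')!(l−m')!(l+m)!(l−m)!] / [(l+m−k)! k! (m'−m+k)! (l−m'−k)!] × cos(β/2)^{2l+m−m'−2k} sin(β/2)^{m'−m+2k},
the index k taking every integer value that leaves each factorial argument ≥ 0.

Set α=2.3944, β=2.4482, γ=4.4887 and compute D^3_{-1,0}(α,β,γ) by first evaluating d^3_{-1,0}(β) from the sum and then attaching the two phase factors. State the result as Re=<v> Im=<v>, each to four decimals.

D^3_{-1,0}(2.3944,2.4482,4.4887) = e^{-i·-1·2.3944}·d^3_{-1,0}(2.4482)·e^{-i·0·4.4887}. Compute d first:
c=cos(2.4482/2)=0.339793, s=sin(2.4482/2)=0.940500; N=√[2·24·6·6]=41.569219
The bounds max(0,m−m')=1 and min(l+m,l−m')=3 give 3 terms
  k=1: (−1)^0·41.5692/(12)·0.3398^5·0.9405^1 = +0.014758
  k=2: (−1)^1·41.5692/(4)·0.3398^3·0.9405^3 = -0.339180
  k=3: (−1)^2·41.5692/(12)·0.3398^1·0.9405^5 = +0.866163
d^3_{-1,0}(2.4482) = +0.014758 -0.339180 +0.866163 = +0.541740
D = (-0.733600+0.679582i)·(+0.541740)·(+1.000000+0.000000i) = -0.397420+0.368157i

Re=-0.3974 Im=0.3682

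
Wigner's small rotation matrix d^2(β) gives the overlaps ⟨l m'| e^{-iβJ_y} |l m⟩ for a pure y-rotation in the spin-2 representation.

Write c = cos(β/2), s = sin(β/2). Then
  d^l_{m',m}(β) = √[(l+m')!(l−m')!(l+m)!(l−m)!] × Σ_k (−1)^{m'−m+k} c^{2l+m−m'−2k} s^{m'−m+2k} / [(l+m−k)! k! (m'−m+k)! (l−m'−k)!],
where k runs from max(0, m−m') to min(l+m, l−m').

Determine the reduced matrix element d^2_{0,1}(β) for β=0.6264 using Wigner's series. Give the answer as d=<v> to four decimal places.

d=0.5817

d^2_{0,1}(β=0.6264) via Wigner's sum:
c=cos(0.6264/2)=0.951353, s=sin(0.6264/2)=0.308105; N=√[2·2·6·1]=4.898979
The bounds max(0,m−m')=1 and min(l+m,l−m')=2 give 2 terms
  k=1: (−1)^0·4.8990/(2)·0.9514^3·0.3081^1 = +0.649828
  k=2: (−1)^1·4.8990/(2)·0.9514^1·0.3081^3 = -0.068157
d^2_{0,1}(0.6264) = +0.649828 -0.068157 = +0.581670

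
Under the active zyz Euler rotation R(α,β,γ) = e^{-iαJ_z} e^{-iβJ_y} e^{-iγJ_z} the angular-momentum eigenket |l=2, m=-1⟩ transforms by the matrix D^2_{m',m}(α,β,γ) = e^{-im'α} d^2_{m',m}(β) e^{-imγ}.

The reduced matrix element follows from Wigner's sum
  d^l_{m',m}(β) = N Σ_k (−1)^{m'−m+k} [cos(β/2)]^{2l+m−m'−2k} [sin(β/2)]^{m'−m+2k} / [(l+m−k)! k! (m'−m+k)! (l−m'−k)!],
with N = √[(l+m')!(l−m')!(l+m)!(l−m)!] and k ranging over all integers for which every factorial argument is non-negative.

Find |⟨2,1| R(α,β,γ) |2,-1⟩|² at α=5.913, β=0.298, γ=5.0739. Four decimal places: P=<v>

P=0.0041

D^2_{1,-1}(5.913,0.298,5.0739) = e^{-i·1·5.913}·d^2_{1,-1}(0.298)·e^{-i·-1·5.0739}. Compute d first:
Half-angle: c=0.988920, s=0.148449. N=√(6·1·1·6)=6.000000
k: max(0,(-1)−(1))=0 … min(2+(-1),2−(1))=1
  k=0: (−1)^2·6.0000/(2)·0.9889^2·0.1484^2 = +0.064655
  k=1: (−1)^3·6.0000/(6)·0.9889^0·0.1484^4 = -0.000486
d^2_{1,-1}(0.298) = +0.064655 -0.000486 = +0.064169
|D^2_{1,-1}|² = |d^2_{1,-1}(β)|² = (+0.064169)² = 0.004118 (the z-rotation phases have unit modulus)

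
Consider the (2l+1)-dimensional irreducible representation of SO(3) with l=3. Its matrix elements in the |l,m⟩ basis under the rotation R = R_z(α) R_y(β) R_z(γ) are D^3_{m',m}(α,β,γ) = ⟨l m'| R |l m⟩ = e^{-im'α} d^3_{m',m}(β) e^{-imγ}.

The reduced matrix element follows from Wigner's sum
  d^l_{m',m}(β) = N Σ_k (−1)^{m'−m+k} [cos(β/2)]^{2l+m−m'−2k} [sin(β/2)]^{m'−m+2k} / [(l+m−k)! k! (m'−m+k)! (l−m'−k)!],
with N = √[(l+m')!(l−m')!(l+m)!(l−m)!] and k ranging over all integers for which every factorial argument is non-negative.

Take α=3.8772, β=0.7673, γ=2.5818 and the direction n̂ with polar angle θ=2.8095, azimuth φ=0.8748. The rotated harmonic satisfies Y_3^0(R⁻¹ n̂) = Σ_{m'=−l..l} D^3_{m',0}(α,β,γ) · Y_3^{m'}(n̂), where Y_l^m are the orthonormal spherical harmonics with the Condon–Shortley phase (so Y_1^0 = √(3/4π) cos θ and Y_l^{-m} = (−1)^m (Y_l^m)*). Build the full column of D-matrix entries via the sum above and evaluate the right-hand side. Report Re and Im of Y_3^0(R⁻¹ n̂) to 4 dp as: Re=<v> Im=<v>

Re=-0.3684 Im=0.0000

Need the full column D^3_{m',0} for m'=−3..3 at α=3.8772, β=0.7673, γ=2.5818.
cos(β/2)=0.927305, sin(β/2)=0.374308
d^3_{-3,0}: single k=3 term ⇒ +0.187011;  D = +0.111085-0.150444i
d^3_{-2,0}: k∈[2..3] ⇒ +0.567424 -0.092453 = +0.474971;  D = +0.047220+0.472618i
d^3_{-1,0}: k∈[1..3] ⇒ +0.889061 -0.434575 +0.023602 = +0.478088;  D = -0.354465-0.320815i
d^3_{0,0}: k∈[0..3] ⇒ +0.635820 -0.932373 +0.151915 -0.002750 = -0.147387;  D = -0.147387+0.000000i
d^3_{1,0}: k∈[0..2] ⇒ -0.889061 +0.434575 -0.023602 = -0.478088;  D = +0.354465-0.320815i
d^3_{2,0}: k∈[0..1] ⇒ +0.567424 -0.092453 = +0.474971;  D = +0.047220-0.472618i
d^3_{3,0}: single k=0 term ⇒ -0.187011;  D = -0.111085-0.150444i
Y_3^{m'}(θ=2.8095,φ=0.8748) and Σ D·Y over m':
  (+0.1111-0.1504i)·(-0.0126-0.0071i)  (+0.0472+0.4726i)·(+0.0183+0.1011i)  (-0.3545-0.3208i)·(+0.2343-0.2805i)  (-0.1474+0.0000i)·(-0.5181+0.0000i)  (+0.3545-0.3208i)·(-0.2343-0.2805i)  (+0.0472-0.4726i)·(+0.0183-0.1011i)  (-0.1111-0.1504i)·(+0.0126-0.0071i)
Y_3^0(R⁻¹ n̂) = -0.368444+0.000000i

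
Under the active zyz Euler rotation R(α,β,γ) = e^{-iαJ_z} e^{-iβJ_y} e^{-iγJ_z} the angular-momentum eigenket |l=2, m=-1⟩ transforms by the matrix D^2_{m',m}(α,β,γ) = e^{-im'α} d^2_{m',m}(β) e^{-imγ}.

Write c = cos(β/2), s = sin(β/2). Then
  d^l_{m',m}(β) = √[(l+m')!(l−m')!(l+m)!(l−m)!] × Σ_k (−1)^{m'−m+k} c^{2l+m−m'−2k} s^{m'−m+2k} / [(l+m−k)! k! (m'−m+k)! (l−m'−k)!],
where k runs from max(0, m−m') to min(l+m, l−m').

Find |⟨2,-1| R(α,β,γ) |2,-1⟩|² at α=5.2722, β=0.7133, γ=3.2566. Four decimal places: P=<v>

Split into d^2_{-1,-1}(β=0.7133) × two z-phases.
Half-angle: c=0.937072, s=0.349137. N=√(1·6·1·6)=6.000000
k: max(0,(-1)−(-1))=0 … min(2+(-1),2−(-1))=1
  k=0: (−1)^0·6.0000/(6)·0.9371^4·0.3491^0 = +0.771065
  k=1: (−1)^1·6.0000/(2)·0.9371^2·0.3491^2 = -0.321114
d^2_{-1,-1}(0.7133) = +0.771065 -0.321114 = +0.449952
|D^2_{-1,-1}|² = |d^2_{-1,-1}(β)|² = (+0.449952)² = 0.202457 (the z-rotation phases have unit modulus)

P=0.2025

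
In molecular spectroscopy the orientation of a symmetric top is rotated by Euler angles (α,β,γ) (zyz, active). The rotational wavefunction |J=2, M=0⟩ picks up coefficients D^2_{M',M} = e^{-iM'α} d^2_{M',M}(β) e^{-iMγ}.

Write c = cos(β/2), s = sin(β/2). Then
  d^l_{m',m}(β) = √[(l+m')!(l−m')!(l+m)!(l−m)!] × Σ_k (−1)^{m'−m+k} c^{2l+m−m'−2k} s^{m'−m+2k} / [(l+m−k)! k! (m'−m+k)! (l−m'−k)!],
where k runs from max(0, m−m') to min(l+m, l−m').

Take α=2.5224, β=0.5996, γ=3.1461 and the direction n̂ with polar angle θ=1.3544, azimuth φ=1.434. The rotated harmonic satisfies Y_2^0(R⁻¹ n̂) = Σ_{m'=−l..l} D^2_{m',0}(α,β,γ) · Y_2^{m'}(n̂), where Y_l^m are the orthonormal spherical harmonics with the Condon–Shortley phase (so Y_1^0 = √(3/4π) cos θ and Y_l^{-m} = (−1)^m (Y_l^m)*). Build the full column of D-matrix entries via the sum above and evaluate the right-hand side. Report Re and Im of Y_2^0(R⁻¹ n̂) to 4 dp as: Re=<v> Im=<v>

Re=-0.1380 Im=0.0000

Need the full column D^2_{m',0} for m'=−2..2 at α=2.5224, β=0.5996, γ=3.1461.
cos(β/2)=0.955396, sin(β/2)=0.295329
d^2_{-2,0}: single k=2 term ⇒ +0.195009;  D = +0.063636-0.184334i
d^2_{-1,0}: k∈[1..2] ⇒ +0.630858 -0.060281 = +0.570577;  D = -0.464648+0.331150i
d^2_{0,0}: k∈[0..2] ⇒ +0.833169 -0.318448 +0.007607 = +0.522327;  D = +0.522327+0.000000i
d^2_{1,0}: k∈[0..1] ⇒ -0.630858 +0.060281 = -0.570577;  D = +0.464648+0.331150i
d^2_{2,0}: single k=0 term ⇒ +0.195009;  D = +0.063636+0.184334i
Y_2^{m'}(θ=1.3544,φ=1.434) and Σ D·Y over m':
  (+0.0636-0.1843i)·(-0.3548-0.0996i)  (-0.4646+0.3312i)·(+0.0221-0.1605i)  (+0.5223+0.0000i)·(-0.2718+0.0000i)  (+0.4646+0.3312i)·(-0.0221-0.1605i)  (+0.0636+0.1843i)·(-0.3548+0.0996i)
Y_2^0(R⁻¹ n̂) = -0.138045+0.000000i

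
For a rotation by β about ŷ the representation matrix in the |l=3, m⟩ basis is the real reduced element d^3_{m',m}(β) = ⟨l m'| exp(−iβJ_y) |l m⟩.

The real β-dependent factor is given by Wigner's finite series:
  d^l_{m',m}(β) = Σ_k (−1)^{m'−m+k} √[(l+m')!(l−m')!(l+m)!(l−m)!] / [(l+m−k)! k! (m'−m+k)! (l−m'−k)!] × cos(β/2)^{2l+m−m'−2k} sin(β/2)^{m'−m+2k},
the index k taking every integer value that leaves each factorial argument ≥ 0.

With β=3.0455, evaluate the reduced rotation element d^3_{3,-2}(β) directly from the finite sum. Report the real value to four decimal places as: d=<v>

d^3_{3,-2}(β=3.0455) via Wigner's sum:
With c≡cos(β/2)=0.048028 and s≡sin(β/2)=0.998846, N=[720·1·1·120]^{1/2}=293.938769
k∈{0} keeps every argument non-negative
  k=0: (−1)^5·293.9388/(120)·0.0480^1·0.9988^5 = -0.116966
d^3_{3,-2}(3.0455) = -0.116966

d=-0.1170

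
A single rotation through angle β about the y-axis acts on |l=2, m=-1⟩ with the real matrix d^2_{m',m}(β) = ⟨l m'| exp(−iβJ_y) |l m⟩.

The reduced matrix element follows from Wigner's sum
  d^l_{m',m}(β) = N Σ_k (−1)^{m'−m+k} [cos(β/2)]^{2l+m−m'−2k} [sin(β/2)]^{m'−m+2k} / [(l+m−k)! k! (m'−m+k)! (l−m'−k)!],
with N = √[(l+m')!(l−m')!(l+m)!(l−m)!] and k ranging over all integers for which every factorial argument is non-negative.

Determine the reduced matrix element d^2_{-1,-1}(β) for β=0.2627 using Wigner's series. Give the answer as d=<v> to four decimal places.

d^2_{-1,-1}(β=0.2627) via Wigner's sum:
With c≡cos(β/2)=0.991386 and s≡sin(β/2)=0.130973, N=[1·6·1·6]^{1/2}=6.000000
The bounds max(0,m−m')=0 and min(l+m,l−m')=1 give 2 terms
  k=0: (−1)^0·6.0000/(6)·0.9914^4·0.1310^0 = +0.965987
  k=1: (−1)^1·6.0000/(2)·0.9914^2·0.1310^2 = -0.050579
d^2_{-1,-1}(0.2627) = +0.965987 -0.050579 = +0.915408

d=0.9154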